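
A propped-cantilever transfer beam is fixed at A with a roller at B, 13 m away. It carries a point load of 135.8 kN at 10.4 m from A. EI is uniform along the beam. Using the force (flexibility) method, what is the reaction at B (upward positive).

Take the reaction at B as the redundant and release it; the primary structure is a cantilever fixed at A.
Downward deflection at the released point B due to the loads:
  point load 135.8 at a = 10.4: Pa²(3L − a)/(6EI) = 70013/EI
Tip deflection under a unit load at B: L³/(3EI) = 732.3/EI.
The prop prevents deflection at B: R_B = δ_0/δ_{BB} = 70013/732.3 = 95.6 kN.

R_B = 95.6 kN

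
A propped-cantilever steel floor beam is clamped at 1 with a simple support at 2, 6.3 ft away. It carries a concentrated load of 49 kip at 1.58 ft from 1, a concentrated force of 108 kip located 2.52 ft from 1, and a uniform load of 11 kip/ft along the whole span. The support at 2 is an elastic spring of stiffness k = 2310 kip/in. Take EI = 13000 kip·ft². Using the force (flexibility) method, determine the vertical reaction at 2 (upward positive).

Choose R_2 as the redundant. The primary structure is the cantilever fixed at 1.
Primary-structure tip deflection at 2 by superposition:
  point load 49 at a = 1.58: Pa²(3L − a)/(6EI) = 353.1/EI
  point load 108 at a = 2.52: Pa²(3L − a)/(6EI) = 1872/EI
  UDL 11: wL⁴/(8EI) = 2166/EI
  δ_0 = 4391/EI
Flexibility coefficient — unit upward force at 2: δ_{22} = L³/(3EI) = 83.35/EI.
With EI = 13000 kip·ft²: δ_0 = 0.33781 ft and δ_{22} = 0.006411 ft/kip.
Compatibility — the spring shortens by R_2/k under the reaction it provides: δ_0 − R_2·δ_{22} = R_2/k. With 1/k = 1/(2310×12) ft/kip = 0.000036 ft/kip, R_2 = δ_0 / (δ_{22} + 1/k) = 0.33781 / (0.006411 + 0.000036) = 52.39 kip.

R_2 = 52.39 kip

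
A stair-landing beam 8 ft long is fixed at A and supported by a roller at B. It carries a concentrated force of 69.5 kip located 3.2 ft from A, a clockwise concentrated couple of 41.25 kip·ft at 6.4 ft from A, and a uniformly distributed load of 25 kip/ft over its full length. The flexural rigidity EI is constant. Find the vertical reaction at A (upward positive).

R_A = 172.6 kip

Take the reaction at B as the redundant and release it; the primary structure is a cantilever fixed at A.
Free-end deflection of the primary structure under the applied loading (downward +):
  point load 69.5 at a = 3.2: Pa²(3L − a)/(6EI) = 2467/EI
  clockwise couple 41.25 at a = 6.4: M₀a(2L − a)/(2EI) = 1267/EI
  UDL 25: wL⁴/(8EI) = 12800/EI
  δ_0 = 16534/EI
Tip deflection under a unit load at B: L³/(3EI) = 170.7/EI.
Compatibility at B: δ_0 − R_B·δ_{BB} = 0, so R_B = 16534/170.7 = 96.88 kip.
Vertical equilibrium: R_A = ΣP − R_B = 269.5 − 96.88 = 172.6 kip.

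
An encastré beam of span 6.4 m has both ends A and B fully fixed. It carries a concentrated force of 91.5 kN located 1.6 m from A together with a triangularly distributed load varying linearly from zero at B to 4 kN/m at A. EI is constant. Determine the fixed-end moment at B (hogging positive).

Release both end moments; the primary structure is a simply-supported span AB with redundants M_A and M_B.
On the primary (simply-supported) span, the end slopes from the loading are:
  at A: point load 91.5 at a = 1.6: Pab(L + b)/(6LEI) = 205/EI
  at B: point load 91.5 at a = 1.6: Pab(L + a)/(6LEI) = 146.4/EI
  at A: triangular load, peak 4: w₀L³/(45EI) = 23.3/EI
  at B: triangular load, peak 4: 7w₀L³/(360EI) = 20.39/EI
  θ_A0 = 228.3/EI,  θ_B0 = 166.8/EI
Flexibility coefficients: a unit moment at one end gives L/(3EI) there and L/(6EI) at the far end, so f₁₁ = f₂₂ = 2.133/EI and f₁₂ = f₂₁ = 1.067/EI.
Compatibility — zero rotation at each built-in end:
  2.133 M_A + 1.067 M_B = 228.3
  1.067 M_A + 2.133 M_B = 166.8
Solving the pair gives M_A = 90.54 kN·m and M_B = 32.91 kN·m (hogging).

M_B = 32.91 kN·m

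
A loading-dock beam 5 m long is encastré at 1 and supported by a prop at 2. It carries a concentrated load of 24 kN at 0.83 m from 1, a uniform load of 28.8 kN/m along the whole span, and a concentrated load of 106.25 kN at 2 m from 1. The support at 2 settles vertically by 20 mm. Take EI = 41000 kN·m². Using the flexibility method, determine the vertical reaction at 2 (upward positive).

Release the roller at 2. Primary structure: cantilever fixed at 1.
Deflection at 2 on the released cantilever, summing each load's contribution:
  point load 24 at a = 0.83: Pa²(3L − a)/(6EI) = 39.05/EI
  UDL 28.8: wL⁴/(8EI) = 2250/EI
  point load 106.25 at a = 2: Pa²(3L − a)/(6EI) = 920.8/EI
  δ_0 = 3210/EI
Tip deflection under a unit load at 2: L³/(3EI) = 41.67/EI.
With EI = 41000 kN·m²: δ_0 = 0.07829 m and δ_{22} = 0.001016 m/kN.
Compatibility — the beam at 2 must follow the support down by 0.02 m: δ_0 − R_2·δ_{22} = 0.02, so R_2 = (0.07829 − 0.02)/0.001016 = 57.36 kN.

R_2 = 57.36 kN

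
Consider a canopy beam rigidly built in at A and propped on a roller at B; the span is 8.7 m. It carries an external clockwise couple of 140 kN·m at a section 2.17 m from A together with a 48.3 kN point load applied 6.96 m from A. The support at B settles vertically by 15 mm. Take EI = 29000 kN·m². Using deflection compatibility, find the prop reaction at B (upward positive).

R_B = 42.56 kN

Take the reaction at B as the redundant and release it; the primary structure is a cantilever fixed at A.
Downward deflection at the released point B due to the loads:
  clockwise couple 140 at a = 2.17: M₀a(2L − a)/(2EI) = 2313/EI
  point load 48.3 at a = 6.96: Pa²(3L − a)/(6EI) = 7464/EI
  δ_0 = 9777/EI
Flexibility coefficient — unit upward force at B: δ_{BB} = L³/(3EI) = 219.5/EI.
With EI = 29000 kN·m²: δ_0 = 0.33714 m and δ_{BB} = 0.007569 m/kN.
Compatibility — the beam at B must follow the support down by 0.015 m: δ_0 − R_B·δ_{BB} = 0.015, so R_B = (0.33714 − 0.015)/0.007569 = 42.56 kN.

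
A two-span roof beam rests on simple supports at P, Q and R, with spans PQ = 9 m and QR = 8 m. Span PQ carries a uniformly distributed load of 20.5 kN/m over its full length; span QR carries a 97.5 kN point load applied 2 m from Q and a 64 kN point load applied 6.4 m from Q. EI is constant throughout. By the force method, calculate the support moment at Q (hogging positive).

Release continuity at Q by inserting a hinge; the redundant is the internal moment M_Q. The primary structure is two simply-supported spans PQ and QR.
End slopes at the hinge Q, treating each span as simply supported:
  span PQ: UDL 20.5: wL³/(24EI) = 622.7/EI
  span QR: point load 97.5 at a = 2: Pab(L + b)/(6LEI) = 341.2/EI
  span QR: point load 64 at a = 6.4: Pab(L + b)/(6LEI) = 131.1/EI
  relative rotation θ_0 = (622.7 + 472.3)/EI = 1095/EI
A unit hogging moment at Q produces rotation L₁/(3EI) + L₂/(3EI) = 5.667/EI.
Compatibility: M_Q·(L₁+L₂)/(3EI) = θ_0, giving M_Q = 193.2 kN·m (hogging).

M_Q = 193.2 kN·m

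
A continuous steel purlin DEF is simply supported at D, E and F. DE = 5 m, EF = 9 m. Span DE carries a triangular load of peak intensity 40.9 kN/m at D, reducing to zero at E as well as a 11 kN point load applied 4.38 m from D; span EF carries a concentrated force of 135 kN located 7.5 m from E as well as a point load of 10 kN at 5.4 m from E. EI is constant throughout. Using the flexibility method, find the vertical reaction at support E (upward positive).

Insert a hinge at E; M_E is the redundant, and each span becomes simply supported.
Rotations at E on the released spans (each span's end-slope, ×1/EI):
  span DE: triangular load, peak 40.9: 7w₀L³/(360EI) = 99.41/EI
  span DE: point load 11 at a = 4.38: Pab(L + a)/(6LEI) = 9.34/EI
  span EF: point load 135 at a = 7.5: Pab(L + b)/(6LEI) = 295.3/EI
  span EF: point load 10 at a = 5.4: Pab(L + b)/(6LEI) = 45.36/EI
  relative rotation θ_0 = (108.7 + 340.7)/EI = 449.4/EI
A unit hogging moment at E produces rotation L₁/(3EI) + L₂/(3EI) = 4.667/EI.
Compatibility: M_E·(L₁+L₂)/(3EI) = θ_0, giving M_E = 96.3 kN·m (hogging).
Span DE, ΣM about D with M_E applied at E: R_E^{DE}·5 = 218.6 + 96.3, so R_E^{DE} = 62.98 kN and R_D = 113.2 − 62.98 = 50.27 kN.
Span EF, ΣM about F: R_E^{EF}·9 = 238.5 + 96.3, so R_E^{EF} = 37.2 kN and R_F = 145 − 37.2 = 107.8 kN.
R_E = 62.98 + 37.2 = 100.2 kN.

R_E = 100.2 kN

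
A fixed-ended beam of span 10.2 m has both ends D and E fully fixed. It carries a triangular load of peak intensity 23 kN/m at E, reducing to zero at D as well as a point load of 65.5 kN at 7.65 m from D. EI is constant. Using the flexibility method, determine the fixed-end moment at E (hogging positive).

M_E = 213.6 kN·m

Take the two fixed-end moments M_D, M_E as redundants; the released structure is the simple span DE.
End rotations of the released simple span under the applied load (×1/EI):
  at D: triangular load, peak 23: 7w₀L³/(360EI) = 474.6/EI
  at E: triangular load, peak 23: w₀L³/(45EI) = 542.4/EI
  at D: point load 65.5 at a = 7.65: Pab(L + b)/(6LEI) = 266.2/EI
  at E: point load 65.5 at a = 7.65: Pab(L + a)/(6LEI) = 372.7/EI
  θ_D0 = 740.8/EI,  θ_E0 = 915.1/EI
Flexibility coefficients: a unit moment at one end gives L/(3EI) there and L/(6EI) at the far end, so f₁₁ = f₂₂ = 3.4/EI and f₁₂ = f₂₁ = 1.7/EI.
Compatibility — zero rotation at each built-in end:
  3.4 M_D + 1.7 M_E = 740.8
  1.7 M_D + 3.4 M_E = 915.1
Solving the pair gives M_D = 111.1 kN·m and M_E = 213.6 kN·m (hogging).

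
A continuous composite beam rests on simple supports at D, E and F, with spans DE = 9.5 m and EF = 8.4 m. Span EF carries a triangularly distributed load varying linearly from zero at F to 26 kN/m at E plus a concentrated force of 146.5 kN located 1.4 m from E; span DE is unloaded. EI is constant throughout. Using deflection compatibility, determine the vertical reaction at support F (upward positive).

Take M_E as the redundant. Released structure: two simple spans DE and EF with a hinge at E.
End slopes at the hinge E, treating each span as simply supported:
  span EF: triangular load, peak 26: w₀L³/(45EI) = 342.5/EI
  span EF: point load 146.5 at a = 1.4: Pab(L + b)/(6LEI) = 438.7/EI
  relative rotation θ_0 = (0 + 781.1)/EI = 781.1/EI
A unit hogging moment at E produces rotation L₁/(3EI) + L₂/(3EI) = 5.967/EI.
Slope continuity at E: θ_0 = M_E·5.967/EI, so M_E = 781.1/5.967 = 130.9 kN·m (hogging).
Span EF, ΣM about F: R_E^{EF}·8.4 = 1637 + 130.9, so R_E^{EF} = 210.5 kN and R_F = 255.7 − 210.5 = 45.23 kN.

R_F = 45.23 kN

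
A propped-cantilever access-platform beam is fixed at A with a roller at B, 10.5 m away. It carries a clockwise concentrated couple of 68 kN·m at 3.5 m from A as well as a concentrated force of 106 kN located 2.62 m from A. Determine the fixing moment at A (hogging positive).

Release the roller at B. Primary structure: cantilever fixed at A.
Downward deflection at the released point B due to the loads:
  clockwise couple 68 at a = 3.5: M₀a(2L − a)/(2EI) = 2082/EI
  point load 106 at a = 2.62: Pa²(3L − a)/(6EI) = 3502/EI
  δ_0 = 5585/EI
Tip deflection under a unit load at B: L³/(3EI) = 385.9/EI.
Compatibility at B: δ_0 − R_B·δ_{BB} = 0, so R_B = 5585/385.9 = 14.47 kN.
Moment equilibrium about A: M_A = Σ(load moments about A) − R_B·L = 345.7 − 14.47×10.5 = 193.8 kN·m.

M_A = 193.8 kN·m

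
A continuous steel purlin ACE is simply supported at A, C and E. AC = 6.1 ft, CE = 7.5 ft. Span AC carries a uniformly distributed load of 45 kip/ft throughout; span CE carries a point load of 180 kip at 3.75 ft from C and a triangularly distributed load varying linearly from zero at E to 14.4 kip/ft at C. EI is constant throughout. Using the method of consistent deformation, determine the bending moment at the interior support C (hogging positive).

M_C = 263.3 kip·ft

Insert a hinge at C; M_C is the redundant, and each span becomes simply supported.
End slopes at the hinge C, treating each span as simply supported:
  span AC: UDL 45: wL³/(24EI) = 425.6/EI
  span CE: point load 180 at a = 3.75: Pab(L + b)/(6LEI) = 632.8/EI
  span CE: triangular load, peak 14.4: w₀L³/(45EI) = 135/EI
  relative rotation θ_0 = (425.6 + 767.8)/EI = 1193/EI
A unit hogging moment at C produces rotation L₁/(3EI) + L₂/(3EI) = 4.533/EI.
Slope continuity at C: θ_0 = M_C·4.533/EI, so M_C = 1193/4.533 = 263.3 kip·ft (hogging).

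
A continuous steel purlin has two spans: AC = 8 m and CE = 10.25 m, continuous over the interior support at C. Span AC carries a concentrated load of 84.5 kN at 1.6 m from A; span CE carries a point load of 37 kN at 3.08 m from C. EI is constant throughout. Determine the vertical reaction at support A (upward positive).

Insert a hinge at C; M_C is the redundant, and each span becomes simply supported.
Rotations at C on the released spans (each span's end-slope, ×1/EI):
  span AC: point load 84.5 at a = 1.6: Pab(L + a)/(6LEI) = 173.1/EI
  span CE: point load 37 at a = 3.08: Pab(L + b)/(6LEI) = 231.4/EI
  relative rotation θ_0 = (173.1 + 231.4)/EI = 404.5/EI
A unit hogging moment at C produces rotation L₁/(3EI) + L₂/(3EI) = 6.083/EI.
Slope continuity at C: θ_0 = M_C·6.083/EI, so M_C = 404.5/6.083 = 66.49 kN·m (hogging).
Span AC, ΣM about A with M_C applied at C: R_C^{AC}·8 = 135.2 + 66.49, so R_C^{AC} = 25.21 kN and R_A = 84.5 − 25.21 = 59.29 kN.

R_A = 59.29 kN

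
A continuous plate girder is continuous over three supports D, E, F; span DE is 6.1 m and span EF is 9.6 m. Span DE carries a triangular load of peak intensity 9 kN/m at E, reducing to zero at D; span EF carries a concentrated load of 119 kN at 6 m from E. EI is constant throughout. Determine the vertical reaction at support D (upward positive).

Insert a hinge at E; M_E is the redundant, and each span becomes simply supported.
End slopes at the hinge E, treating each span as simply supported:
  span DE: triangular load, peak 9: w₀L³/(45EI) = 45.4/EI
  span EF: point load 119 at a = 6: Pab(L + b)/(6LEI) = 589/EI
  relative rotation θ_0 = (45.4 + 589)/EI = 634.4/EI
A unit hogging moment at E produces rotation L₁/(3EI) + L₂/(3EI) = 5.233/EI.
Compatibility: M_E·(L₁+L₂)/(3EI) = θ_0, giving M_E = 121.2 kN·m (hogging).
Span DE, ΣM about D with M_E applied at E: R_E^{DE}·6.1 = 111.6 + 121.2, so R_E^{DE} = 38.17 kN and R_D = 27.45 − 38.17 = -10.72 kN.

R_D = -10.72 kN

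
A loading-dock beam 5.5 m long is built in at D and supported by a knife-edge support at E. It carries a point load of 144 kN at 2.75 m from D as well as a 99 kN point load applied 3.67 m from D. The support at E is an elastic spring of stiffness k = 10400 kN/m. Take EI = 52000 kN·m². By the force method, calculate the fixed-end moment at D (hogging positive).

M_D = 272.9 kN·m

Choose R_E as the redundant. The primary structure is the cantilever fixed at D.
Deflection at E on the released cantilever, summing each load's contribution:
  point load 144 at a = 2.75: Pa²(3L − a)/(6EI) = 2496/EI
  point load 99 at a = 3.67: Pa²(3L − a)/(6EI) = 2851/EI
  δ_0 = 5347/EI
Tip deflection under a unit load at E: L³/(3EI) = 55.46/EI.
With EI = 52000 kN·m²: δ_0 = 0.10283 m and δ_{EE} = 0.001067 m/kN.
Compatibility — the spring shortens by R_E/k under the reaction it provides: δ_0 − R_E·δ_{EE} = R_E/k. With 1/k = 0.000096 m/kN, R_E = δ_0 / (δ_{EE} + 1/k) = 0.10283 / (0.001067 + 0.000096) = 88.44 kN.
Moment equilibrium about D: M_D = Σ(load moments about D) − R_E·L = 759.3 − 88.44×5.5 = 272.9 kN·m.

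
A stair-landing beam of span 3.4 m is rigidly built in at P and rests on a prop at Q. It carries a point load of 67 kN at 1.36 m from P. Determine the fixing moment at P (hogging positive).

Take the reaction at Q as the redundant and release it; the primary structure is a cantilever fixed at P.
Deflection at Q on the released cantilever, summing each load's contribution:
  point load 67 at a = 1.36: Pa²(3L − a)/(6EI) = 182.6/EI
Flexibility coefficient — unit upward force at Q: δ_{QQ} = L³/(3EI) = 13.1/EI.
The prop prevents deflection at Q: R_Q = δ_0/δ_{QQ} = 182.6/13.1 = 13.94 kN.
Moment equilibrium about P: M_P = Σ(load moments about P) − R_Q·L = 91.12 − 13.94×3.4 = 43.74 kN·m.

M_P = 43.74 kN·m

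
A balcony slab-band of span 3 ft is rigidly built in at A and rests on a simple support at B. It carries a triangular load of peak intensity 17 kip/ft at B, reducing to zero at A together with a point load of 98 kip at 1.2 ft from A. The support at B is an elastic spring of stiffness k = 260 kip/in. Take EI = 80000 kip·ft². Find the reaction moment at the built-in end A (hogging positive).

Choose R_B as the redundant. The primary structure is the cantilever fixed at A.
Free-end deflection of the primary structure under the applied loading (downward +):
  triangular load, peak 17 at the free end: 11w₀L⁴/(120EI) = 126.2/EI
  point load 98 at a = 1.2: Pa²(3L − a)/(6EI) = 183.5/EI
  δ_0 = 309.7/EI
Tip deflection under a unit load at B: L³/(3EI) = 9/EI.
With EI = 80000 kip·ft²: δ_0 = 0.003871 ft and δ_{BB} = 0.000112 ft/kip.
Compatibility — the spring shortens by R_B/k under the reaction it provides: δ_0 − R_B·δ_{BB} = R_B/k. With 1/k = 1/(260×12) ft/kip = 0.000321 ft/kip, R_B = δ_0 / (δ_{BB} + 1/k) = 0.003871 / (0.000112 + 0.000321) = 8.94 kip.
Moment equilibrium about A: M_A = Σ(load moments about A) − R_B·L = 168.6 − 8.94×3 = 141.8 kip·ft.

M_A = 141.8 kip·ft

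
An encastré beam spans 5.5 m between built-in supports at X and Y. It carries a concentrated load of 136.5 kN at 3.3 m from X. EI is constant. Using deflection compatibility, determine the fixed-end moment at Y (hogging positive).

Release both end moments; the primary structure is a simply-supported span XY with redundants M_X and M_Y.
End rotations of the released simple span under the applied load (×1/EI):
  at X: point load 136.5 at a = 3.3: Pab(L + b)/(6LEI) = 231.2/EI
  at Y: point load 136.5 at a = 3.3: Pab(L + a)/(6LEI) = 264.3/EI
  θ_X0 = 231.2/EI,  θ_Y0 = 264.3/EI
Flexibility coefficients: a unit moment at one end gives L/(3EI) there and L/(6EI) at the far end, so f₁₁ = f₂₂ = 1.833/EI and f₁₂ = f₂₁ = 0.9167/EI.
Compatibility — zero rotation at each built-in end:
  1.833 M_X + 0.9167 M_Y = 231.2
  0.9167 M_X + 1.833 M_Y = 264.3
Solving the pair gives M_X = 72.07 kN·m and M_Y = 108.1 kN·m (hogging).

M_Y = 108.1 kN·m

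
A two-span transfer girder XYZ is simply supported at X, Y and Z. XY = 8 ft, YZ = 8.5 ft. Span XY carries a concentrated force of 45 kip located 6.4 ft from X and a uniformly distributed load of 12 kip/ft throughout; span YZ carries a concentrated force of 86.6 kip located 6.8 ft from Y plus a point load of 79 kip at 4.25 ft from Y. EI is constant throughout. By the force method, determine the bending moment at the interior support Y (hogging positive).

Release continuity at Y by inserting a hinge; the redundant is the internal moment M_Y. The primary structure is two simply-supported spans XY and YZ.
Discontinuity in slope at Y on the released structure — sum the simple-span end rotations:
  span XY: point load 45 at a = 6.4: Pab(L + a)/(6LEI) = 138.2/EI
  span XY: UDL 12: wL³/(24EI) = 256/EI
  span YZ: point load 86.6 at a = 6.8: Pab(L + b)/(6LEI) = 200.2/EI
  span YZ: point load 79 at a = 4.25: Pab(L + b)/(6LEI) = 356.7/EI
  relative rotation θ_0 = (394.2 + 557)/EI = 951.2/EI
A unit hogging moment at Y produces rotation L₁/(3EI) + L₂/(3EI) = 5.5/EI.
Compatibility: M_Y·(L₁+L₂)/(3EI) = θ_0, giving M_Y = 172.9 kip·ft (hogging).

M_Y = 172.9 kip·ft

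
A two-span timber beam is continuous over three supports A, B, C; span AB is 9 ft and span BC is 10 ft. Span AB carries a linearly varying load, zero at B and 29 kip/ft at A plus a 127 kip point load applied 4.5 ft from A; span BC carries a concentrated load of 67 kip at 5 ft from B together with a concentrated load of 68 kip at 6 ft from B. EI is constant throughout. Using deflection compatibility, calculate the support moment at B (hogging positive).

M_B = 292.7 kip·ft

Take M_B as the redundant. Released structure: two simple spans AB and BC with a hinge at B.
Rotations at B on the released spans (each span's end-slope, ×1/EI):
  span AB: triangular load, peak 29: 7w₀L³/(360EI) = 411.1/EI
  span AB: point load 127 at a = 4.5: Pab(L + a)/(6LEI) = 642.9/EI
  span BC: point load 67 at a = 5: Pab(L + b)/(6LEI) = 418.8/EI
  span BC: point load 68 at a = 6: Pab(L + b)/(6LEI) = 380.8/EI
  relative rotation θ_0 = (1054 + 799.5)/EI = 1854/EI
A unit hogging moment at B produces rotation L₁/(3EI) + L₂/(3EI) = 6.333/EI.
Compatibility: M_B·(L₁+L₂)/(3EI) = θ_0, giving M_B = 292.7 kip·ft (hogging).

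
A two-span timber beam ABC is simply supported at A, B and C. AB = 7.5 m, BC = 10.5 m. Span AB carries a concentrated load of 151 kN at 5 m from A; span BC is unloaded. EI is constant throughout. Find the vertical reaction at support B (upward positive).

R_B = 120.6 kN

Insert a hinge at B; M_B is the redundant, and each span becomes simply supported.
End slopes at the hinge B, treating each span as simply supported:
  span AB: point load 151 at a = 5: Pab(L + a)/(6LEI) = 524.3/EI
  relative rotation θ_0 = (524.3 + 0)/EI = 524.3/EI
A unit hogging moment at B produces rotation L₁/(3EI) + L₂/(3EI) = 6/EI.
Compatibility: M_B·(L₁+L₂)/(3EI) = θ_0, giving M_B = 87.38 kN·m (hogging).
Span AB, ΣM about A with M_B applied at B: R_B^{AB}·7.5 = 755 + 87.38, so R_B^{AB} = 112.3 kN and R_A = 151 − 112.3 = 38.68 kN.
Span BC, ΣM about C: R_B^{BC}·10.5 = 0 + 87.38, so R_B^{BC} = 8.322 kN and R_C = 0 − 8.322 = -8.322 kN.
R_B = 112.3 + 8.322 = 120.6 kN.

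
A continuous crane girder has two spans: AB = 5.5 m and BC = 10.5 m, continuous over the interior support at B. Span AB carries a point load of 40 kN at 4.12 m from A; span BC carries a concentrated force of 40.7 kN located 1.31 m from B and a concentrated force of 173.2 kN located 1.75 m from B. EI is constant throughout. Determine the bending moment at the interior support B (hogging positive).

M_B = 193.1 kN·m

Insert a hinge at B; M_B is the redundant, and each span becomes simply supported.
Rotations at B on the released spans (each span's end-slope, ×1/EI):
  span AB: point load 40 at a = 4.12: Pab(L + a)/(6LEI) = 66.3/EI
  span BC: point load 40.7 at a = 1.31: Pab(L + b)/(6LEI) = 153.1/EI
  span BC: point load 173.2 at a = 1.75: Pab(L + b)/(6LEI) = 810.4/EI
  relative rotation θ_0 = (66.3 + 963.5)/EI = 1030/EI
A unit hogging moment at B produces rotation L₁/(3EI) + L₂/(3EI) = 5.333/EI.
Compatibility: M_B·(L₁+L₂)/(3EI) = θ_0, giving M_B = 193.1 kN·m (hogging).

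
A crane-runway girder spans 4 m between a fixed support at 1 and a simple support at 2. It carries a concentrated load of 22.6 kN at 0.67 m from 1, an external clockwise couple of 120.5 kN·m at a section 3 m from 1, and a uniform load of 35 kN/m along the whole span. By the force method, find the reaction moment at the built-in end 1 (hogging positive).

Take the reaction at 2 as the redundant and release it; the primary structure is a cantilever fixed at 1.
Primary-structure tip deflection at 2 by superposition:
  point load 22.6 at a = 0.67: Pa²(3L − a)/(6EI) = 19.16/EI
  clockwise couple 120.5 at a = 3: M₀a(2L − a)/(2EI) = 903.8/EI
  UDL 35: wL⁴/(8EI) = 1120/EI
  δ_0 = 2043/EI
Flexibility coefficient — unit upward force at 2: δ_{22} = L³/(3EI) = 21.33/EI.
The prop prevents deflection at 2: R_2 = δ_0/δ_{22} = 2043/21.33 = 95.76 kN.
Moment equilibrium about 1: M_1 = Σ(load moments about 1) − R_2·L = 415.6 − 95.76×4 = 32.6 kN·m.

M_1 = 32.6 kN·m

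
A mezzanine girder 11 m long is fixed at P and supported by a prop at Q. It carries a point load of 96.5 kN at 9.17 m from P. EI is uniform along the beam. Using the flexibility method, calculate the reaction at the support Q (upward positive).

Choose R_Q as the redundant. The primary structure is the cantilever fixed at P.
Downward deflection at the released point Q due to the loads:
  point load 96.5 at a = 9.17: Pa²(3L − a)/(6EI) = 32228/EI
Flexibility coefficient — unit upward force at Q: δ_{QQ} = L³/(3EI) = 443.7/EI.
The prop prevents deflection at Q: R_Q = δ_0/δ_{QQ} = 32228/443.7 = 72.64 kN.

R_Q = 72.64 kN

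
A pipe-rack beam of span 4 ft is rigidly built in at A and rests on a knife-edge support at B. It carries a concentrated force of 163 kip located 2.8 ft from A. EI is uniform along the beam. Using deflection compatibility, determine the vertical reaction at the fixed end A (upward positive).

R_A = 71.15 kip

Take the reaction at B as the redundant and release it; the primary structure is a cantilever fixed at A.
Primary-structure tip deflection at B by superposition:
  point load 163 at a = 2.8: Pa²(3L − a)/(6EI) = 1959/EI
Tip deflection under a unit load at B: L³/(3EI) = 21.33/EI.
Compatibility at B: δ_0 − R_B·δ_{BB} = 0, so R_B = 1959/21.33 = 91.85 kip.
Vertical equilibrium: R_A = ΣP − R_B = 163 − 91.85 = 71.15 kip.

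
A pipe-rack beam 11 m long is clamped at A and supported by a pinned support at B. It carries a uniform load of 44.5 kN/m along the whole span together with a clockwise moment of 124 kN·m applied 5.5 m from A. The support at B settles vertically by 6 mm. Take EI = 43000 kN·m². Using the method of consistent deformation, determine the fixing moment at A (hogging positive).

M_A = 664 kN·m

Remove the prop at B; the released (primary) structure is a cantilever built in at A.
Primary-structure tip deflection at B by superposition:
  UDL 44.5: wL⁴/(8EI) = 81441/EI
  clockwise couple 124 at a = 5.5: M₀a(2L − a)/(2EI) = 5626/EI
  δ_0 = 87067/EI
Tip deflection under a unit load at B: L³/(3EI) = 443.7/EI.
With EI = 43000 kN·m²: δ_0 = 2.0248 m and δ_{BB} = 0.010318 m/kN.
Compatibility — the beam at B must follow the support down by 0.006 m: δ_0 − R_B·δ_{BB} = 0.006, so R_B = (2.0248 − 0.006)/0.010318 = 195.7 kN.
Moment equilibrium about A: M_A = Σ(load moments about A) − R_B·L = 2816 − 195.7×11 = 664 kN·m.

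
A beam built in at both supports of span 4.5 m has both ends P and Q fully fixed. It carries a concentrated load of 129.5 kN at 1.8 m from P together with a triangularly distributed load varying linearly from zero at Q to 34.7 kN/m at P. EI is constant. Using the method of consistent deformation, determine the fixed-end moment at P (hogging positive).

Release both end moments; the primary structure is a simply-supported span PQ with redundants M_P and M_Q.
End rotations of the released simple span under the applied load (×1/EI):
  at P: point load 129.5 at a = 1.8: Pab(L + b)/(6LEI) = 167.8/EI
  at Q: point load 129.5 at a = 1.8: Pab(L + a)/(6LEI) = 146.9/EI
  at P: triangular load, peak 34.7: w₀L³/(45EI) = 70.27/EI
  at Q: triangular load, peak 34.7: 7w₀L³/(360EI) = 61.48/EI
  θ_P0 = 238.1/EI,  θ_Q0 = 208.3/EI
Flexibility coefficients: a unit moment at one end gives L/(3EI) there and L/(6EI) at the far end, so f₁₁ = f₂₂ = 1.5/EI and f₁₂ = f₂₁ = 0.75/EI.
Compatibility — zero rotation at each built-in end:
  1.5 M_P + 0.75 M_Q = 238.1
  0.75 M_P + 1.5 M_Q = 208.3
Solving the pair gives M_P = 119 kN·m and M_Q = 79.37 kN·m (hogging).

M_P = 119 kN·m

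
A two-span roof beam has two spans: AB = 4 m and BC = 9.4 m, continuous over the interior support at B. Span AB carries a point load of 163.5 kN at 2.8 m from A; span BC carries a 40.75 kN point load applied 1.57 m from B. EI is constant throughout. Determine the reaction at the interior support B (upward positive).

Insert a hinge at B; M_B is the redundant, and each span becomes simply supported.
Discontinuity in slope at B on the released structure — sum the simple-span end rotations:
  span AB: point load 163.5 at a = 2.8: Pab(L + a)/(6LEI) = 155.7/EI
  span BC: point load 40.75 at a = 1.57: Pab(L + b)/(6LEI) = 153/EI
  relative rotation θ_0 = (155.7 + 153)/EI = 308.7/EI
A unit hogging moment at B produces rotation L₁/(3EI) + L₂/(3EI) = 4.467/EI.
Compatibility: M_B·(L₁+L₂)/(3EI) = θ_0, giving M_B = 69.11 kN·m (hogging).
Span AB, ΣM about A with M_B applied at B: R_B^{AB}·4 = 457.8 + 69.11, so R_B^{AB} = 131.7 kN and R_A = 163.5 − 131.7 = 31.77 kN.
Span BC, ΣM about C: R_B^{BC}·9.4 = 319.1 + 69.11, so R_B^{BC} = 41.3 kN and R_C = 40.75 − 41.3 = -0.5459 kN.
R_B = 131.7 + 41.3 = 173 kN.

R_B = 173 kN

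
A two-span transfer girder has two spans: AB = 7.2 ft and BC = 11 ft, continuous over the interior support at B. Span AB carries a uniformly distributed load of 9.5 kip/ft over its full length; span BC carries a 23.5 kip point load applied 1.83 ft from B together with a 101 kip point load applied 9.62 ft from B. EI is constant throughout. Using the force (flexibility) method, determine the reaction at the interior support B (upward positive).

Release continuity at B by inserting a hinge; the redundant is the internal moment M_B. The primary structure is two simply-supported spans AB and BC.
End slopes at the hinge B, treating each span as simply supported:
  span AB: UDL 9.5: wL³/(24EI) = 147.7/EI
  span BC: point load 23.5 at a = 1.83: Pab(L + b)/(6LEI) = 120.5/EI
  span BC: point load 101 at a = 9.62: Pab(L + b)/(6LEI) = 251.5/EI
  relative rotation θ_0 = (147.7 + 372)/EI = 519.8/EI
A unit hogging moment at B produces rotation L₁/(3EI) + L₂/(3EI) = 6.067/EI.
Slope continuity at B: θ_0 = M_B·6.067/EI, so M_B = 519.8/6.067 = 85.68 kip·ft (hogging).
Span AB, ΣM about A with M_B applied at B: R_B^{AB}·7.2 = 246.2 + 85.68, so R_B^{AB} = 46.1 kip and R_A = 68.4 − 46.1 = 22.3 kip.
Span BC, ΣM about C: R_B^{BC}·11 = 354.9 + 85.68, so R_B^{BC} = 40.05 kip and R_C = 124.5 − 40.05 = 84.45 kip.
R_B = 46.1 + 40.05 = 86.15 kip.

R_B = 86.15 kip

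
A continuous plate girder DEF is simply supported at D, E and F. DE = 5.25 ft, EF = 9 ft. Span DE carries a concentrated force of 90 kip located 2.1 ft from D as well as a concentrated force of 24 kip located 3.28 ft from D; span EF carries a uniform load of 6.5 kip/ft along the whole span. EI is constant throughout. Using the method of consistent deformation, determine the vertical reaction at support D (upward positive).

Insert a hinge at E; M_E is the redundant, and each span becomes simply supported.
Rotations at E on the released spans (each span's end-slope, ×1/EI):
  span DE: point load 90 at a = 2.1: Pab(L + a)/(6LEI) = 138.9/EI
  span DE: point load 24 at a = 3.28: Pab(L + a)/(6LEI) = 41.99/EI
  span EF: UDL 6.5: wL³/(24EI) = 197.4/EI
  relative rotation θ_0 = (180.9 + 197.4)/EI = 378.3/EI
A unit hogging moment at E produces rotation L₁/(3EI) + L₂/(3EI) = 4.75/EI.
Slope continuity at E: θ_0 = M_E·4.75/EI, so M_E = 378.3/4.75 = 79.65 kip·ft (hogging).
Span DE, ΣM about D with M_E applied at E: R_E^{DE}·5.25 = 267.7 + 79.65, so R_E^{DE} = 66.17 kip and R_D = 114 − 66.17 = 47.83 kip.

R_D = 47.83 kip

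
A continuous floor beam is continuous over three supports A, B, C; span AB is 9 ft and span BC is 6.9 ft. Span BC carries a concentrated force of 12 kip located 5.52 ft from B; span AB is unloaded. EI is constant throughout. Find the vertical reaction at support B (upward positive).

R_B = 3.283 kip

Take M_B as the redundant. Released structure: two simple spans AB and BC with a hinge at B.
Rotations at B on the released spans (each span's end-slope, ×1/EI):
  span BC: point load 12 at a = 5.52: Pab(L + b)/(6LEI) = 18.28/EI
  relative rotation θ_0 = (0 + 18.28)/EI = 18.28/EI
A unit hogging moment at B produces rotation L₁/(3EI) + L₂/(3EI) = 5.3/EI.
Slope continuity at B: θ_0 = M_B·5.3/EI, so M_B = 18.28/5.3 = 3.449 kip·ft (hogging).
Span AB, ΣM about A with M_B applied at B: R_B^{AB}·9 = 0 + 3.449, so R_B^{AB} = 0.3833 kip and R_A = 0 − 0.3833 = -0.3833 kip.
Span BC, ΣM about C: R_B^{BC}·6.9 = 16.56 + 3.449, so R_B^{BC} = 2.9 kip and R_C = 12 − 2.9 = 9.1 kip.
R_B = 0.3833 + 2.9 = 3.283 kip.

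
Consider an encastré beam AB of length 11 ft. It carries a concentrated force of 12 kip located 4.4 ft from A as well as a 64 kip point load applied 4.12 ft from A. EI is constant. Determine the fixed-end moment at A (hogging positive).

Release both end moments; the primary structure is a simply-supported span AB with redundants M_A and M_B.
On the primary (simply-supported) span, the end slopes from the loading are:
  at A: point load 12 at a = 4.4: Pab(L + b)/(6LEI) = 92.93/EI
  at B: point load 12 at a = 4.4: Pab(L + a)/(6LEI) = 81.31/EI
  at A: point load 64 at a = 4.12: Pab(L + b)/(6LEI) = 491.5/EI
  at B: point load 64 at a = 4.12: Pab(L + a)/(6LEI) = 415.6/EI
  θ_A0 = 584.4/EI,  θ_B0 = 496.9/EI
Flexibility coefficients: a unit moment at one end gives L/(3EI) there and L/(6EI) at the far end, so f₁₁ = f₂₂ = 3.667/EI and f₁₂ = f₂₁ = 1.833/EI.
Compatibility — zero rotation at each built-in end:
  3.667 M_A + 1.833 M_B = 584.4
  1.833 M_A + 3.667 M_B = 496.9
Solving the pair gives M_A = 122.2 kip·ft and M_B = 74.44 kip·ft (hogging).

M_A = 122.2 kip·ft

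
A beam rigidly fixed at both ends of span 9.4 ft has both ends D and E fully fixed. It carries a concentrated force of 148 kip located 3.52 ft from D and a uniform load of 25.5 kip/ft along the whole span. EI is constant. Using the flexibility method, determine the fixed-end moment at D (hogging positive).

M_D = 391.6 kip·ft

Take the two fixed-end moments M_D, M_E as redundants; the released structure is the simple span DE.
On the primary (simply-supported) span, the end slopes from the loading are:
  at D: point load 148 at a = 3.52: Pab(L + b)/(6LEI) = 829.9/EI
  at E: point load 148 at a = 3.52: Pab(L + a)/(6LEI) = 701.7/EI
  at D: UDL 25.5: wL³/(24EI) = 882.5/EI
  at E: UDL 25.5: wL³/(24EI) = 882.5/EI
  θ_D0 = 1712/EI,  θ_E0 = 1584/EI
Flexibility coefficients: a unit moment at one end gives L/(3EI) there and L/(6EI) at the far end, so f₁₁ = f₂₂ = 3.133/EI and f₁₂ = f₂₁ = 1.567/EI.
Compatibility — zero rotation at each built-in end:
  3.133 M_D + 1.567 M_E = 1712
  1.567 M_D + 3.133 M_E = 1584
Solving the pair gives M_D = 391.6 kip·ft and M_E = 309.8 kip·ft (hogging).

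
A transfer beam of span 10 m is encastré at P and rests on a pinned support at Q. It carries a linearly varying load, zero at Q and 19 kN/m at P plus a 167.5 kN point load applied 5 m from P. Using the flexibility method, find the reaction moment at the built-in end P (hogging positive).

Take the reaction at Q as the redundant and release it; the primary structure is a cantilever fixed at P.
Primary-structure tip deflection at Q by superposition:
  triangular load, peak 19 at the fixed end: w₀L⁴/(30EI) = 6333/EI
  point load 167.5 at a = 5: Pa²(3L − a)/(6EI) = 17448/EI
  δ_0 = 23781/EI
Flexibility coefficient — unit upward force at Q: δ_{QQ} = L³/(3EI) = 333.3/EI.
Compatibility at Q: δ_0 − R_Q·δ_{QQ} = 0, so R_Q = 23781/333.3 = 71.34 kN.
Moment equilibrium about P: M_P = Σ(load moments about P) − R_Q·L = 1154 − 71.34×10 = 440.7 kN·m.

M_P = 440.7 kN·m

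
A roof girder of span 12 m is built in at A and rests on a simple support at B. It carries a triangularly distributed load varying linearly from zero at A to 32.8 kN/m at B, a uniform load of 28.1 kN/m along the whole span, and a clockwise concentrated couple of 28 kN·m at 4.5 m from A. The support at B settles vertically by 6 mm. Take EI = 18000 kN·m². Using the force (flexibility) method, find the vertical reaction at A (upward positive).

Release the roller at B. Primary structure: cantilever fixed at A.
Downward deflection at the released point B due to the loads:
  triangular load, peak 32.8 at the free end: 11w₀L⁴/(120EI) = 62346/EI
  UDL 28.1: wL⁴/(8EI) = 72835/EI
  clockwise couple 28 at a = 4.5: M₀a(2L − a)/(2EI) = 1228/EI
  δ_0 = 136410/EI
Tip deflection under a unit load at B: L³/(3EI) = 576/EI.
With EI = 18000 kN·m²: δ_0 = 7.5783 m and δ_{BB} = 0.032 m/kN.
Compatibility — the beam at B must follow the support down by 0.006 m: δ_0 − R_B·δ_{BB} = 0.006, so R_B = (7.5783 − 0.006)/0.032 = 236.6 kN.
Vertical equilibrium: R_A = ΣP − R_B = 534 − 236.6 = 297.4 kN.

R_A = 297.4 kN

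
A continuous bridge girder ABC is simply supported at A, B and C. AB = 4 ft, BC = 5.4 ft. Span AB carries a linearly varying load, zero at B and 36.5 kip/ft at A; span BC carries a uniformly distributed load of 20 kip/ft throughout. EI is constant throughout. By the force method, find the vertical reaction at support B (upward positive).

R_B = 102.9 kip

Release continuity at B by inserting a hinge; the redundant is the internal moment M_B. The primary structure is two simply-supported spans AB and BC.
Discontinuity in slope at B on the released structure — sum the simple-span end rotations:
  span AB: triangular load, peak 36.5: 7w₀L³/(360EI) = 45.42/EI
  span BC: UDL 20: wL³/(24EI) = 131.2/EI
  relative rotation θ_0 = (45.42 + 131.2)/EI = 176.6/EI
A unit hogging moment at B produces rotation L₁/(3EI) + L₂/(3EI) = 3.133/EI.
Compatibility: M_B·(L₁+L₂)/(3EI) = θ_0, giving M_B = 56.38 kip·ft (hogging).
Span AB, ΣM about A with M_B applied at B: R_B^{AB}·4 = 97.33 + 56.38, so R_B^{AB} = 38.43 kip and R_A = 73 − 38.43 = 34.57 kip.
Span BC, ΣM about C: R_B^{BC}·5.4 = 291.6 + 56.38, so R_B^{BC} = 64.44 kip and R_C = 108 − 64.44 = 43.56 kip.
R_B = 38.43 + 64.44 = 102.9 kip.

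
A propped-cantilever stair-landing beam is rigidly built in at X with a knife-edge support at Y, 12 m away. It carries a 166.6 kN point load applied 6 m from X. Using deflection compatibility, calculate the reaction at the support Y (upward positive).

Release the roller at Y. Primary structure: cantilever fixed at X.
Deflection at Y on the released cantilever, summing each load's contribution:
  point load 166.6 at a = 6: Pa²(3L − a)/(6EI) = 29988/EI
Tip deflection under a unit load at Y: L³/(3EI) = 576/EI.
Compatibility at Y: δ_0 − R_Y·δ_{YY} = 0, so R_Y = 29988/576 = 52.06 kN.

R_Y = 52.06 kN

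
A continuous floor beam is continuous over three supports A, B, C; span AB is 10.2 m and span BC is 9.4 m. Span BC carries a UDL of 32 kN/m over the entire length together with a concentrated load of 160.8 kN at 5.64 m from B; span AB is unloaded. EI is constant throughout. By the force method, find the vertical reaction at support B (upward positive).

Take M_B as the redundant. Released structure: two simple spans AB and BC with a hinge at B.
Discontinuity in slope at B on the released structure — sum the simple-span end rotations:
  span BC: UDL 32: wL³/(24EI) = 1107/EI
  span BC: point load 160.8 at a = 5.64: Pab(L + b)/(6LEI) = 795.7/EI
  relative rotation θ_0 = (0 + 1903)/EI = 1903/EI
A unit hogging moment at B produces rotation L₁/(3EI) + L₂/(3EI) = 6.533/EI.
Compatibility: M_B·(L₁+L₂)/(3EI) = θ_0, giving M_B = 291.3 kN·m (hogging).
Span AB, ΣM about A with M_B applied at B: R_B^{AB}·10.2 = 0 + 291.3, so R_B^{AB} = 28.56 kN and R_A = 0 − 28.56 = -28.56 kN.
Span BC, ΣM about C: R_B^{BC}·9.4 = 2018 + 291.3, so R_B^{BC} = 245.7 kN and R_C = 461.6 − 245.7 = 215.9 kN.
R_B = 28.56 + 245.7 = 274.3 kN.

R_B = 274.3 kN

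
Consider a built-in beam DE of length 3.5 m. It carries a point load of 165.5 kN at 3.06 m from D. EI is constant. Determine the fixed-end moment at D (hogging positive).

M_D = 8.004 kN·m

Take the two fixed-end moments M_D, M_E as redundants; the released structure is the simple span DE.
On the primary (simply-supported) span, the end slopes from the loading are:
  at D: point load 165.5 at a = 3.06: Pab(L + b)/(6LEI) = 41.81/EI
  at E: point load 165.5 at a = 3.06: Pab(L + a)/(6LEI) = 69.61/EI
  θ_D0 = 41.81/EI,  θ_E0 = 69.61/EI
Flexibility coefficients: a unit moment at one end gives L/(3EI) there and L/(6EI) at the far end, so f₁₁ = f₂₂ = 1.167/EI and f₁₂ = f₂₁ = 0.5833/EI.
Compatibility — zero rotation at each built-in end:
  1.167 M_D + 0.5833 M_E = 41.81
  0.5833 M_D + 1.167 M_E = 69.61
Solving the pair gives M_D = 8.004 kN·m and M_E = 55.66 kN·m (hogging).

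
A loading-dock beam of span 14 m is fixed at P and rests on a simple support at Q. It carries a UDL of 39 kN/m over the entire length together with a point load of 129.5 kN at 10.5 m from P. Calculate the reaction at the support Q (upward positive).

Take the reaction at Q as the redundant and release it; the primary structure is a cantilever fixed at P.
Primary-structure tip deflection at Q by superposition:
  UDL 39: wL⁴/(8EI) = 187278/EI
  point load 129.5 at a = 10.5: Pa²(3L − a)/(6EI) = 74956/EI
  δ_0 = 262234/EI
Tip deflection under a unit load at Q: L³/(3EI) = 914.7/EI.
The prop prevents deflection at Q: R_Q = δ_0/δ_{QQ} = 262234/914.7 = 286.7 kN.

R_Q = 286.7 kN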